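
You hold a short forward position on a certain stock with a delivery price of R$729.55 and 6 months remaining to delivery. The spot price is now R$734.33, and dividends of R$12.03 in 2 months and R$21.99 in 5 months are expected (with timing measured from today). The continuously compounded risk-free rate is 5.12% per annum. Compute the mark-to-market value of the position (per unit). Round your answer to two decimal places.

R$10.23

PV(remaining dividends) I = 12.03·e^(−0.0512·2/12) + 21.99·e^(−0.0512·5/12) = 33.4536
Current forward F = (S − I)·e^(rT) = (734.33 − 33.4536)·e^(0.0512·6/12) = 700.8764 × 1.025930 = 719.0501
Value (long) = (F − K)·e^(−rT) = (719.0501 − 729.55) × 0.974725 = -10.2345
Short position value = −(long value) = R$10.23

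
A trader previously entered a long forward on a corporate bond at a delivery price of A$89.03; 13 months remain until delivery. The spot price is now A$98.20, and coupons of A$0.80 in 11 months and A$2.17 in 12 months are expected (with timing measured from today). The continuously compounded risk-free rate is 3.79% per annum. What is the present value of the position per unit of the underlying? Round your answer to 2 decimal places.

PV(remaining coupons) I = 0.80·e^(−0.0379·11/12) + 2.17·e^(−0.0379·12/12) = 2.8620
Current forward F = (S − I)·e^(rT) = (98.20 − 2.8620)·e^(0.0379·13/12) = 95.3380 × 1.041913 = 99.3339
Value (long) = (F − K)·e^(−rT) = (99.3339 − 89.03) × 0.959773 = 9.8894
Value = A$9.89

A$9.89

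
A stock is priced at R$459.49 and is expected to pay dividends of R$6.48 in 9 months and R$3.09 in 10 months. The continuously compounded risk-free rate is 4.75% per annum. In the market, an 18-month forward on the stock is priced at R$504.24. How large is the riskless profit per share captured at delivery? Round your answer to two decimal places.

PV(dividends) I = 6.48·e^(−0.0475·9/12) + 3.09·e^(−0.0475·10/12) = 9.2233
Fair forward F* = (S − I)·e^(rT) = (459.49 − 9.2233)·e^0.071250 = 450.2667 × 1.073850 = 483.5189
Market R$504.24 > fair 483.5189: forward overpriced → cash-and-carry (borrow at r, buy the stock and collect the dividends, short the forward).
Profit at T = |F_mkt − F*| = |504.24 − 483.5189| = R$20.72 per share

R$20.72 per share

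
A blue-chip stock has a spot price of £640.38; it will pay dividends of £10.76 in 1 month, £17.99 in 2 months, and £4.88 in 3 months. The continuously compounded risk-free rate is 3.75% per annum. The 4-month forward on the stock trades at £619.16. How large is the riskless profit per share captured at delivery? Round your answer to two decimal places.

PV(dividends) I = 10.76·e^(−0.0375·1/12) + 17.99·e^(−0.0375·2/12) + 4.88·e^(−0.0375·3/12) = 33.4388
Fair forward F* = (S − I)·e^(rT) = (640.38 − 33.4388)·e^0.012500 = 606.9412 × 1.012578 = 614.5753
Market £619.16 > fair 614.5753: forward overpriced → cash-and-carry (borrow at r, buy the stock and collect the dividends, short the forward).
Profit at T = |F_mkt − F*| = |619.16 − 614.5753| = £4.58 per share

£4.58 per share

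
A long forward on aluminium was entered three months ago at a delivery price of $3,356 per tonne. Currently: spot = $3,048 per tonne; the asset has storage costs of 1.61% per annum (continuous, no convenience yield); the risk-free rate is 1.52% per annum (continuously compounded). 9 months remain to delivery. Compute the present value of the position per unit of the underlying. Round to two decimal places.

-$232.93 per tonne

Current fair forward for the remaining 9 months: F = S·e^((r + u)·T), (r + u) = 0.0152 + 0.0161 = 0.0313
F = 3048 · e^(0.0313 × 9/12) = 3048 × 1.02375271 = 3120.3983
Value of long forward = (F − K)·e^(−rT) = (3120.3983 − 3356) · e^(−0.0152·9/12)
= -235.6017 × 0.98866473 = -232.93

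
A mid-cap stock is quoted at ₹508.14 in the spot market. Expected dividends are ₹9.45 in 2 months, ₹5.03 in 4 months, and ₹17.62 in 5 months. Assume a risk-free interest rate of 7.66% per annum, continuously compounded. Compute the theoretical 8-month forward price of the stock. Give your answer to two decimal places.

₹501.82

PV(dividends) I = 9.45·e^(−0.0766·2/12) + 5.03·e^(−0.0766·4/12) + 17.62·e^(−0.0766·5/12)
I = 9.3301 + 4.9032 + 17.0665 = 31.2998
F = (S − I)·e^(rT) = (508.14 − 31.2998) · e^(0.0766·8/12)
= 476.8402 · e^0.051067 = 476.8402 × 1.052393 = ₹501.82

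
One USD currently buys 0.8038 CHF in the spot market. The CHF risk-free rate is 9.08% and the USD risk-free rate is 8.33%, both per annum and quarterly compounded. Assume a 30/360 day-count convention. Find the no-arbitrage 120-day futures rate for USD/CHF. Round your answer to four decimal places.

0.8058

By covered interest parity, F = S · (1+r_CHF/4)^(4T) / (1+r_USD/4)^(4T)
= 0.8038 × 1.030381 / 1.027863 = 0.8038 × 1.002450
F = 0.8058 CHF per USD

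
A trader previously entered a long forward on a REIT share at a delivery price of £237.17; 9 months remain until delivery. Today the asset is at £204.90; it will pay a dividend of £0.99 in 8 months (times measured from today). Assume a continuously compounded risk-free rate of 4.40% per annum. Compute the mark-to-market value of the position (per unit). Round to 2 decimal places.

PV(remaining dividends) I = 0.99·e^(−0.0440·8/12) = 0.9614
Current forward F = (S − I)·e^(rT) = (204.90 − 0.9614)·e^(0.0440·9/12) = 203.9386 × 1.033551 = 210.7809
Value (long) = (F − K)·e^(−rT) = (210.7809 − 237.17) × 0.967539 = -25.5325
Value = -£25.53

-£25.53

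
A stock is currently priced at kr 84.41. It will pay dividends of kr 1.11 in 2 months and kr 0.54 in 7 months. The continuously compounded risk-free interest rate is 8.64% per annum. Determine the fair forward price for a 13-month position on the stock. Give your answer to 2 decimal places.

PV(dividends) I = 1.11·e^(−0.0864·2/12) + 0.54·e^(−0.0864·7/12)
I = 1.0941 + 0.5135 = 1.6076
F = (S − I)·e^(rT) = (84.41 − 1.6076) · e^(0.0864·13/12)
= 82.8024 · e^0.093600 = 82.8024 × 1.098120 = kr 90.93

kr 90.93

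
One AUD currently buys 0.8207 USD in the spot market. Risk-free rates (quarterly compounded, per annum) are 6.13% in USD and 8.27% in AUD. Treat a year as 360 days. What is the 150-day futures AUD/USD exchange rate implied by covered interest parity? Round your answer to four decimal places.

By covered interest parity, F = S · (1+r_USD/4)^(4T) / (1+r_AUD/4)^(4T)
= 0.8207 × 1.025672 / 1.034695 = 0.8207 × 0.991280
F = 0.8135 USD per AUD

0.8135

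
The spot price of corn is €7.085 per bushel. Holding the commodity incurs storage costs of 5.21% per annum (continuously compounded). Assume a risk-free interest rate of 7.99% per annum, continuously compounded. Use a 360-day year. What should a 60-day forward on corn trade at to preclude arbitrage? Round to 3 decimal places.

Net carry = r + u − y = 0.0799 + 0.0521 − 0.0000 = 0.1320
F = S·e^((r+u−y)T) = 7.085 · e^(0.1320 × 60/360) = 7.085 · e^0.022000
= 7.085 × 1.022244 = €7.243 per bushel

€7.243 per bushel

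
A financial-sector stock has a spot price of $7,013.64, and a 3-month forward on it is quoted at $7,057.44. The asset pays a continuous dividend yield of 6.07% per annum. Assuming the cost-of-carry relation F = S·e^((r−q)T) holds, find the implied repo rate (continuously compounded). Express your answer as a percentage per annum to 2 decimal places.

From F = S·e^((r−q)T): (r − q) = ln(F/S)/T
ln(7057.44/7013.64) = ln(1.006245) = 0.006226
(r − q) = 0.006226 / (3/12) = 0.024904
r = ln(F/S)/T + q = 0.024904 + 0.0607 = 0.085604
r = 8.56%

8.56%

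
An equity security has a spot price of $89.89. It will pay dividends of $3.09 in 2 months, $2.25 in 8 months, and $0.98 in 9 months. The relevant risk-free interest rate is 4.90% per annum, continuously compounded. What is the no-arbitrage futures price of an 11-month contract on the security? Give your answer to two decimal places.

PV(dividends) I = 3.09·e^(−0.0490·2/12) + 2.25·e^(−0.0490·8/12) + 0.98·e^(−0.0490·9/12)
I = 3.0649 + 2.1777 + 0.9446 = 6.1872
F = (S − I)·e^(rT) = (89.89 − 6.1872) · e^(0.0490·11/12)
= 83.7028 · e^0.044917 = 83.7028 × 1.045941 = $87.55

$87.55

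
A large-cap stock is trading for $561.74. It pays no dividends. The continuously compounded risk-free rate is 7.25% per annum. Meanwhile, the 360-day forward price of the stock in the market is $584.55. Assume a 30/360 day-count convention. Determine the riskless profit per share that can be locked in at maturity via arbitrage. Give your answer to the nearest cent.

Fair forward: F* = S·e^(carry·T), with carry = r = 0.0725
F* = 561.74 · e^(0.0725 × 360/360) = 561.74 · e^0.072500 = 561.74 × 1.075193 = $603.9789
Market $584.55 < fair $603.9789: forward underpriced → reverse cash-and-carry (short spot, go long the forward).
At maturity, profit = |F_mkt − F*| = |584.55 − 603.9789| = $19.43 per share

$19.43 per share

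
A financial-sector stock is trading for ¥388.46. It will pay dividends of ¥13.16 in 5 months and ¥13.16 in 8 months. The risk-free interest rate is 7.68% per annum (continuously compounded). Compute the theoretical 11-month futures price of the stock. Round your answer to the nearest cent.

¥389.70

PV(dividends) I = 13.16·e^(−0.0768·5/12) + 13.16·e^(−0.0768·8/12)
I = 12.7455 + 12.5032 = 25.2487
F = (S − I)·e^(rT) = (388.46 − 25.2487) · e^(0.0768·11/12)
= 363.2113 · e^0.070400 = 363.2113 × 1.072937 = ¥389.70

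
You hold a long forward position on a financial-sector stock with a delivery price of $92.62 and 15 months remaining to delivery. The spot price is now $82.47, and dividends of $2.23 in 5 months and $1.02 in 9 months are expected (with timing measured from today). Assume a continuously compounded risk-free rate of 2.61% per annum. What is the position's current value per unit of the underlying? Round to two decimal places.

PV(remaining dividends) I = 2.23·e^(−0.0261·5/12) + 1.02·e^(−0.0261·9/12) = 3.2061
Current forward F = (S − I)·e^(rT) = (82.47 − 3.2061)·e^(0.0261·15/12) = 79.2639 × 1.033163 = 81.8925
Value (long) = (F − K)·e^(−rT) = (81.8925 − 92.62) × 0.967901 = -10.3832
Value = -$10.38

-$10.38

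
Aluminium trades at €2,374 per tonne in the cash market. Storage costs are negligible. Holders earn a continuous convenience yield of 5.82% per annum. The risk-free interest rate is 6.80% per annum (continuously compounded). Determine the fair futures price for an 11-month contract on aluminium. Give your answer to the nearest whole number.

€2,395 per tonne

Net carry = r + u − y = 0.0680 + 0.0000 − 0.0582 = 0.0098
F = S·e^((r+u−y)T) = 2374 · e^(0.0098 × 11/12) = 2374 · e^0.008983
= 2374 × 1.009023 = €2,395 per tonne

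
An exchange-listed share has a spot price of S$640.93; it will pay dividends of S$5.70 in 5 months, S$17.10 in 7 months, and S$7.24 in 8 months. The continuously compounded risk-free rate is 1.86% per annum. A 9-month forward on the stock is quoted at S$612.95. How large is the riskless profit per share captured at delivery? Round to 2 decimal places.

S$6.84 per share

PV(dividends) I = 5.70·e^(−0.0186·5/12) + 17.10·e^(−0.0186·7/12) + 7.24·e^(−0.0186·8/12) = 29.7222
Fair forward F* = (S − I)·e^(rT) = (640.93 − 29.7222)·e^0.013950 = 611.2078 × 1.014048 = 619.7940
Market S$612.95 < fair 619.7940: forward underpriced → reverse cash-and-carry (short the stock, invest proceeds at r, pay the dividends, go long the forward).
Profit at T = |F_mkt − F*| = |612.95 − 619.7940| = S$6.84 per share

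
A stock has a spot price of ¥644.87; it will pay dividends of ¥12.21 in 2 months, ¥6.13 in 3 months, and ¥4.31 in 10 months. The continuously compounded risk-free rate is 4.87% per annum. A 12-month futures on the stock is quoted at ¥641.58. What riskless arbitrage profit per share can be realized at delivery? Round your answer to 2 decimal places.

¥12.05 per share

PV(dividends) I = 12.21·e^(−0.0487·2/12) + 6.13·e^(−0.0487·3/12) + 4.31·e^(−0.0487·10/12) = 22.3057
Fair futures F* = (S − I)·e^(rT) = (644.87 − 22.3057)·e^0.048700 = 622.5643 × 1.049905 = 653.6334
Market ¥641.58 < fair 653.6334: forward underpriced → reverse cash-and-carry (short the stock, invest proceeds at r, pay the dividends, go long the forward).
Profit at T = |F_mkt − F*| = |641.58 − 653.6334| = ¥12.05 per share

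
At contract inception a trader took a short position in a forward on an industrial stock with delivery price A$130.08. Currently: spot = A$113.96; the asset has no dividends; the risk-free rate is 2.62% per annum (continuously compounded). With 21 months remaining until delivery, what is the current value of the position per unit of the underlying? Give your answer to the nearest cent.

Current fair forward for the remaining 21 months: F = S·e^(r·T), r = 0.0262
F = 113.96 · e^(0.0262 × 21/12) = 113.96 × 1.046917 = 119.3067
Value of long forward = (F − K)·e^(−rT) = (119.3067 − 130.08) · e^(−0.0262·21/12)
= -10.7733 × 0.955185 = -10.29
Short position value = −(long value) = A$10.29

A$10.29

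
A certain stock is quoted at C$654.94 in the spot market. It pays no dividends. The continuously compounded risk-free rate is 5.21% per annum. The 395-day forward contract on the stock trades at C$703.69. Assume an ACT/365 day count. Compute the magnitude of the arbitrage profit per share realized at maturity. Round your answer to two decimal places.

Fair forward: F* = S·e^(carry·T), with carry = r = 0.0521
F* = 654.94 · e^(0.0521 × 395/365) = 654.94 · e^0.056382 = 654.94 × 1.058002 = C$692.9278
Market C$703.69 > fair C$692.9278: forward overpriced → cash-and-carry (buy spot, short the forward).
At maturity, profit = |F_mkt − F*| = |703.69 − 692.9278| = C$10.76 per share

C$10.76 per share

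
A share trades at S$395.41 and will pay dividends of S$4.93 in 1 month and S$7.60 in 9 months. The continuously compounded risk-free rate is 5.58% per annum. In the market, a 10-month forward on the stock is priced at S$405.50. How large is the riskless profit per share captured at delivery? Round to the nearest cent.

PV(dividends) I = 4.93·e^(−0.0558·1/12) + 7.60·e^(−0.0558·9/12) = 12.1956
Fair forward F* = (S − I)·e^(rT) = (395.41 − 12.1956)·e^0.046500 = 383.2144 × 1.047598 = 401.4546
Market S$405.50 > fair 401.4546: forward overpriced → cash-and-carry (borrow at r, buy the stock and collect the dividends, short the forward).
Profit at T = |F_mkt − F*| = |405.50 − 401.4546| = S$4.05 per share

S$4.05 per share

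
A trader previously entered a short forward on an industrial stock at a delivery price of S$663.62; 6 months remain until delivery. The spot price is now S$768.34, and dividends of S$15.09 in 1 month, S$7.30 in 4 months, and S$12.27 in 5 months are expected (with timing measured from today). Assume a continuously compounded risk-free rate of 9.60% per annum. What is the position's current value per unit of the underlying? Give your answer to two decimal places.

PV(remaining dividends) I = 15.09·e^(−0.0960·1/12) + 7.30·e^(−0.0960·4/12) + 12.27·e^(−0.0960·5/12) = 33.8287
Current forward F = (S − I)·e^(rT) = (768.34 − 33.8287)·e^(0.0960·6/12) = 734.5113 × 1.049171 = 770.6280
Value (long) = (F − K)·e^(−rT) = (770.6280 − 663.62) × 0.953134 = 101.9930
Short position value = −(long value) = -S$101.99

-S$101.99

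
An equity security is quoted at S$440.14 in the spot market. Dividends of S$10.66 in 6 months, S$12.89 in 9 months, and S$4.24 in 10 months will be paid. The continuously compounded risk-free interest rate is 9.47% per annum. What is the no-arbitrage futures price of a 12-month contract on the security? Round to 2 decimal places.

PV(dividends) I = 10.66·e^(−0.0947·6/12) + 12.89·e^(−0.0947·9/12) + 4.24·e^(−0.0947·10/12)
I = 10.1670 + 12.0062 + 3.9183 = 26.0915
F = (S − I)·e^(rT) = (440.14 − 26.0915) · e^(0.0947·12/12)
= 414.0485 · e^0.094700 = 414.0485 × 1.099329 = S$455.18

S$455.18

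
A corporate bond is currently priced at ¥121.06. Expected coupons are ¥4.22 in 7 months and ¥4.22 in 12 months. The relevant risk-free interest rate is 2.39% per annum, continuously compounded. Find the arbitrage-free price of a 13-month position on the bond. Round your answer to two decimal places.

PV(coupons) I = 4.22·e^(−0.0239·7/12) + 4.22·e^(−0.0239·12/12)
I = 4.1616 + 4.1203 = 8.2819
F = (S − I)·e^(rT) = (121.06 − 8.2819) · e^(0.0239·13/12)
= 112.7781 · e^0.025892 = 112.7781 × 1.026230 = ¥115.74

¥115.74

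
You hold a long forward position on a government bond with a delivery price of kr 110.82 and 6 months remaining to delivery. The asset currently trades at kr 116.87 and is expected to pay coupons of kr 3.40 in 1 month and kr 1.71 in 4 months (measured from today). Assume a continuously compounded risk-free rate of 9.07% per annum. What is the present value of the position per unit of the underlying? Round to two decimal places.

kr 5.93

PV(remaining coupons) I = 3.40·e^(−0.0907·1/12) + 1.71·e^(−0.0907·4/12) = 5.0335
Current forward F = (S − I)·e^(rT) = (116.87 − 5.0335)·e^(0.0907·6/12) = 111.8365 × 1.046394 = 117.0250
Value (long) = (F − K)·e^(−rT) = (117.0250 − 110.82) × 0.955663 = 5.9299
Value = kr 5.93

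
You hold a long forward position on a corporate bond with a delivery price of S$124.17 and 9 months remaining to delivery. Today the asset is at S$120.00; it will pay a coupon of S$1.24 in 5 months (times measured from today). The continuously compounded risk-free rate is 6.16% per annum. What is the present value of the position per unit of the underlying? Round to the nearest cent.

PV(remaining coupons) I = 1.24·e^(−0.0616·5/12) = 1.2086
Current forward F = (S − I)·e^(rT) = (120.00 − 1.2086)·e^(0.0616·9/12) = 118.7914 × 1.047284 = 124.4083
Value (long) = (F − K)·e^(−rT) = (124.4083 − 124.17) × 0.954851 = 0.2275
Value = S$0.23

S$0.23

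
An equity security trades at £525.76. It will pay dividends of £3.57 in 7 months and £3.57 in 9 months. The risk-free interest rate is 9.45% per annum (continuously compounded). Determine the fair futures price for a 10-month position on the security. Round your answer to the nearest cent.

£561.58

PV(dividends) I = 3.57·e^(−0.0945·7/12) + 3.57·e^(−0.0945·9/12)
I = 3.3785 + 3.3257 = 6.7042
F = (S − I)·e^(rT) = (525.76 − 6.7042) · e^(0.0945·10/12)
= 519.0558 · e^0.078750 = 519.0558 × 1.081934 = £561.58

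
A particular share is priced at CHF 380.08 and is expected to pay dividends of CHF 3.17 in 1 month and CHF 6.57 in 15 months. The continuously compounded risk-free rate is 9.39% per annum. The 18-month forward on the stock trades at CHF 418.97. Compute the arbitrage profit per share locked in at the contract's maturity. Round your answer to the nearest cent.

PV(dividends) I = 3.17·e^(−0.0939·1/12) + 6.57·e^(−0.0939·15/12) = 8.9877
Fair forward F* = (S − I)·e^(rT) = (380.08 − 8.9877)·e^0.140850 = 371.0923 × 1.151252 = 427.2208
Market CHF 418.97 < fair 427.2208: forward underpriced → reverse cash-and-carry (short the stock, invest proceeds at r, pay the dividends, go long the forward).
Profit at T = |F_mkt − F*| = |418.97 − 427.2208| = CHF 8.25 per share

CHF 8.25 per share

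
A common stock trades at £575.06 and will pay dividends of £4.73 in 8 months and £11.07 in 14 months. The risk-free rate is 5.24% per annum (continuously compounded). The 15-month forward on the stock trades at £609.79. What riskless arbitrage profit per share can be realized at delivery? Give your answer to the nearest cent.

£11.80 per share

PV(dividends) I = 4.73·e^(−0.0524·8/12) + 11.07·e^(−0.0524·14/12) = 14.9811
Fair forward F* = (S − I)·e^(rT) = (575.06 − 14.9811)·e^0.065500 = 560.0789 × 1.067693 = 597.9923
Market £609.79 > fair 597.9923: forward overpriced → cash-and-carry (borrow at r, buy the stock and collect the dividends, short the forward).
Profit at T = |F_mkt − F*| = |609.79 − 597.9923| = £11.80 per share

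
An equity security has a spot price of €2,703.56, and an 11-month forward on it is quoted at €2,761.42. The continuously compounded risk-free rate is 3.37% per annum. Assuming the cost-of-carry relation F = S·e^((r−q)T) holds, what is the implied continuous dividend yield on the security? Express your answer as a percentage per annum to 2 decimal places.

From F = S·e^((r−q)T): (r − q) = ln(F/S)/T
ln(2761.42/2703.56) = ln(1.021401) = 0.021175
(r − q) = 0.021175 / (11/12) = 0.023100
q = r − ln(F/S)/T = 0.0337 − 0.023100 = 0.010600
q = 1.06%

1.06%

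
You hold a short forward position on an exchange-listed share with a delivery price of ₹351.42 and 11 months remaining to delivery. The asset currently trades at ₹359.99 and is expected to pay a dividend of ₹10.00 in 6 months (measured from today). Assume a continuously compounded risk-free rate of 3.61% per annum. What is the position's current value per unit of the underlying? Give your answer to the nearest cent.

PV(remaining dividends) I = 10.00·e^(−0.0361·6/12) = 9.8211
Current forward F = (S − I)·e^(rT) = (359.99 − 9.8211)·e^(0.0361·11/12) = 350.1689 × 1.033645 = 361.9503
Value (long) = (F − K)·e^(−rT) = (361.9503 − 351.42) × 0.967450 = 10.1875
Short position value = −(long value) = -₹10.19

-₹10.19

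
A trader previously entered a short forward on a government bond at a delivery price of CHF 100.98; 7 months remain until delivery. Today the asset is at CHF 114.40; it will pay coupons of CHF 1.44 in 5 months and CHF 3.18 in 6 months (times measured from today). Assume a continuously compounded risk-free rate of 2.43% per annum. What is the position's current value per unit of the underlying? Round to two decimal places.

PV(remaining coupons) I = 1.44·e^(−0.0243·5/12) + 3.18·e^(−0.0243·6/12) = 4.5671
Current forward F = (S − I)·e^(rT) = (114.40 − 4.5671)·e^(0.0243·7/12) = 109.8329 × 1.014276 = 111.4009
Value (long) = (F − K)·e^(−rT) = (111.4009 − 100.98) × 0.985925 = 10.2742
Short position value = −(long value) = -CHF 10.27

-CHF 10.27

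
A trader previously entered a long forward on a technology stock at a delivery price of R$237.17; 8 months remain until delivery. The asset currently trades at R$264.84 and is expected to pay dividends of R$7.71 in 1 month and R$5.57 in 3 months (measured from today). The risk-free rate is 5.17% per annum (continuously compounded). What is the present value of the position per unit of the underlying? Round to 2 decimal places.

R$22.53

PV(remaining dividends) I = 7.71·e^(−0.0517·1/12) + 5.57·e^(−0.0517·3/12) = 13.1753
Current forward F = (S − I)·e^(rT) = (264.84 − 13.1753)·e^(0.0517·8/12) = 251.6647 × 1.035068 = 260.4901
Value (long) = (F − K)·e^(−rT) = (260.4901 − 237.17) × 0.966121 = 22.5300
Value = R$22.53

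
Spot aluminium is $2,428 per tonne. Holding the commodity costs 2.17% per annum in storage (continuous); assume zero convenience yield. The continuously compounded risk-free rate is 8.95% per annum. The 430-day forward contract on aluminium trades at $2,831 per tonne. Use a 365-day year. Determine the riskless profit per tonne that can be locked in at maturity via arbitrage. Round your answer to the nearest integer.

$63 per tonne

Fair forward: F* = S·e^(carry·T), with carry = (r + u) = 0.0895 + 0.0217 = 0.1112
F* = 2428 · e^(0.1112 × 430/365) = 2428 · e^0.131003 = 2428 × 1.139971 = $2767.8496
Market $2831 > fair $2767.8496: forward overpriced → cash-and-carry (buy spot, short the forward).
At maturity, profit = |F_mkt − F*| = |2831 − 2767.8496| = $63 per tonne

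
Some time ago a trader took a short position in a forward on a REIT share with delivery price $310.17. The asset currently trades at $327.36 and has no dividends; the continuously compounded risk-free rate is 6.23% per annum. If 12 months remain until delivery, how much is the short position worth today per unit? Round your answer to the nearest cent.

-$35.92

Current fair forward for the remaining 12 months: F = S·e^(r·T), r = 0.0623
F = 327.36 · e^(0.0623 × 12/12) = 327.36 × 1.064282 = 348.4034
Value of long forward = (F − K)·e^(−rT) = (348.4034 − 310.17) · e^(−0.0623·12/12)
= 38.2334 × 0.939601 = 35.92
Short position value = −(long value) = -$35.92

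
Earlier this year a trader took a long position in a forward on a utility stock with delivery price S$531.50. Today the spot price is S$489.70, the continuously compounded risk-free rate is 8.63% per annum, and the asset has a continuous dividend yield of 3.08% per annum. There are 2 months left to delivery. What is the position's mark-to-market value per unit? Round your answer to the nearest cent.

Current fair forward for the remaining 2 months: F = S·e^((r − q)·T), (r − q) = 0.0863 − 0.0308 = 0.0555
F = 489.70 · e^(0.0555 × 2/12) = 489.70 × 1.009293 = 494.2508
Value of long forward = (F − K)·e^(−rT) = (494.2508 − 531.50) · e^(−0.0863·2/12)
= -37.2492 × 0.985720 = -36.72

-S$36.72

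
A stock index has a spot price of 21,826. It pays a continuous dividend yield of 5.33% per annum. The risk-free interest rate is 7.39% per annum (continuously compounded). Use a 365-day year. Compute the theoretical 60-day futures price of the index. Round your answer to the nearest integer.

21,900

F = S·e^((r − q)T) = 21826 · e^((0.0739 − 0.0533) × 60/365)
= 21826 · e^0.003386 = 21826 × 1.003392
F = 21,900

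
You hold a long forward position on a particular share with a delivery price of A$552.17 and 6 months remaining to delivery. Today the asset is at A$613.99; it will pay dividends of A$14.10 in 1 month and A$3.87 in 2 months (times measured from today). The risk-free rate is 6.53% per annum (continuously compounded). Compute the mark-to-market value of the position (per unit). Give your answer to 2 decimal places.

A$61.71

PV(remaining dividends) I = 14.10·e^(−0.0653·1/12) + 3.87·e^(−0.0653·2/12) = 17.8516
Current forward F = (S − I)·e^(rT) = (613.99 − 17.8516)·e^(0.0653·6/12) = 596.1384 × 1.033189 = 615.9236
Value (long) = (F − K)·e^(−rT) = (615.9236 − 552.17) × 0.967877 = 61.7056
Value = A$61.71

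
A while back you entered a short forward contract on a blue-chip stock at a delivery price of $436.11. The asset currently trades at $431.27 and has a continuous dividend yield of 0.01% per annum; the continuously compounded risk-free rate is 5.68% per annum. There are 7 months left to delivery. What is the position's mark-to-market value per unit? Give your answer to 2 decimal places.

Current fair forward for the remaining 7 months: F = S·e^((r − q)·T), (r − q) = 0.0568 − 0.0001 = 0.0567
F = 431.27 · e^(0.0567 × 7/12) = 431.27 × 1.033628 = 445.7727
Value of long forward = (F − K)·e^(−rT) = (445.7727 − 436.11) · e^(−0.0568·7/12)
= 9.6627 × 0.967410 = 9.35
Short position value = −(long value) = -$9.35

-$9.35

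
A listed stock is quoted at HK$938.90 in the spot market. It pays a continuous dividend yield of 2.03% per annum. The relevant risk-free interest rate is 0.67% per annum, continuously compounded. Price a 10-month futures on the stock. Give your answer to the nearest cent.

HK$928.32

F = S·e^((r − q)T) = 938.90 · e^((0.0067 − 0.0203) × 10/12)
= 938.90 · e^-0.011333 = 938.90 × 0.988731
F = HK$928.32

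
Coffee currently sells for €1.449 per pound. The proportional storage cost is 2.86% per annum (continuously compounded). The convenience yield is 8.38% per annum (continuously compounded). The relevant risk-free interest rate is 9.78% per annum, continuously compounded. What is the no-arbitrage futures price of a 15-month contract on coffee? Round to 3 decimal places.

€1.528 per pound

Net carry = r + u − y = 0.0978 + 0.0286 − 0.0838 = 0.0426
F = S·e^((r+u−y)T) = 1.449 · e^(0.0426 × 15/12) = 1.449 · e^0.053250
= 1.449 × 1.054693 = €1.528 per pound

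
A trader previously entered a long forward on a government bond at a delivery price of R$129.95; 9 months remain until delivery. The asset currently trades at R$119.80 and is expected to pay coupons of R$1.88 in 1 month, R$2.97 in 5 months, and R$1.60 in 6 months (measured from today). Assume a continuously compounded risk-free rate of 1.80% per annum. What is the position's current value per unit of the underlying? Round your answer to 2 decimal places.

-R$14.82

PV(remaining coupons) I = 1.88·e^(−0.0180·1/12) + 2.97·e^(−0.0180·5/12) + 1.60·e^(−0.0180·6/12) = 6.4107
Current forward F = (S − I)·e^(rT) = (119.80 − 6.4107)·e^(0.0180·9/12) = 113.3893 × 1.013592 = 114.9305
Value (long) = (F − K)·e^(−rT) = (114.9305 − 129.95) × 0.986591 = -14.8181
Value = -R$14.82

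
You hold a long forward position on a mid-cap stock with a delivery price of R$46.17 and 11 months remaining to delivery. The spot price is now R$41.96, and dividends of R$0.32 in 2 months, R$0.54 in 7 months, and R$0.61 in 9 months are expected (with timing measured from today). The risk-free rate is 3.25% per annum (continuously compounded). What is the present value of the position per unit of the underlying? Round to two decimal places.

PV(remaining dividends) I = 0.32·e^(−0.0325·2/12) + 0.54·e^(−0.0325·7/12) + 0.61·e^(−0.0325·9/12) = 1.4434
Current forward F = (S − I)·e^(rT) = (41.96 − 1.4434)·e^(0.0325·11/12) = 40.5166 × 1.030240 = 41.7418
Value (long) = (F − K)·e^(−rT) = (41.7418 − 46.17) × 0.970648 = -4.2982
Value = -R$4.30

-R$4.30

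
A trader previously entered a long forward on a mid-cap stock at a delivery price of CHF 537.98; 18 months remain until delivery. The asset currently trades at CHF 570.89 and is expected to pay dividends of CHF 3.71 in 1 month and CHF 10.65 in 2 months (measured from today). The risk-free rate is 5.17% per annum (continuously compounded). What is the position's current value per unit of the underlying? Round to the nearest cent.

CHF 58.80

PV(remaining dividends) I = 3.71·e^(−0.0517·1/12) + 10.65·e^(−0.0517·2/12) = 14.2527
Current forward F = (S − I)·e^(rT) = (570.89 − 14.2527)·e^(0.0517·18/12) = 556.6373 × 1.080636 = 601.5223
Value (long) = (F − K)·e^(−rT) = (601.5223 − 537.98) × 0.925381 = 58.8008
Value = CHF 58.80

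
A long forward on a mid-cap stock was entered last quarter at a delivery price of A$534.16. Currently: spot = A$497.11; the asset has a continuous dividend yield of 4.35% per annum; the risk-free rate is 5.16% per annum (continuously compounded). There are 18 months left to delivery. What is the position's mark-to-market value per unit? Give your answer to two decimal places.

Current fair forward for the remaining 18 months: F = S·e^((r − q)·T), (r − q) = 0.0516 − 0.0435 = 0.0081
F = 497.11 · e^(0.0081 × 18/12) = 497.11 × 1.012224 = 503.1867
Value of long forward = (F − K)·e^(−rT) = (503.1867 − 534.16) · e^(−0.0516·18/12)
= -30.9733 × 0.925520 = -28.67

-A$28.67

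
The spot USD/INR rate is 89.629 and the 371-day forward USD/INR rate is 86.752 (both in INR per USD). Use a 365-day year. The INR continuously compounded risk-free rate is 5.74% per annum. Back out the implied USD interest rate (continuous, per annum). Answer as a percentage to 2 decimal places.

F = S·e^((r_INR − r_USD)T) ⇒ r_USD = r_INR − ln(F/S)/T
ln(86.752/89.629) = -0.032625; /(371/365) = -0.032097
r_USD = 0.0574 + 0.032097 = 0.089497
r_USD = 8.95%

8.95%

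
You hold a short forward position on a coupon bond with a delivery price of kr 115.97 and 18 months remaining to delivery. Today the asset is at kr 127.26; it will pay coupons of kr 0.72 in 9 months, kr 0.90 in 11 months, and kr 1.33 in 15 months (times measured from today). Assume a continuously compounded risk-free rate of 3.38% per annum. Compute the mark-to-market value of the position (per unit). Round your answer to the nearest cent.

PV(remaining coupons) I = 0.72·e^(−0.0338·9/12) + 0.90·e^(−0.0338·11/12) + 1.33·e^(−0.0338·15/12) = 2.8495
Current forward F = (S − I)·e^(rT) = (127.26 − 2.8495)·e^(0.0338·18/12) = 124.4105 × 1.052007 = 130.8807
Value (long) = (F − K)·e^(−rT) = (130.8807 − 115.97) × 0.950564 = 14.1736
Short position value = −(long value) = -kr 14.17

-kr 14.17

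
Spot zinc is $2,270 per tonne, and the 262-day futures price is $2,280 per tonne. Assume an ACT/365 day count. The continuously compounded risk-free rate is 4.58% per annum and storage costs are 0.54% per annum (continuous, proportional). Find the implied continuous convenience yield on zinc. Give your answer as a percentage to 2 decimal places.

F = S·e^((r+u−y)T) ⇒ (r+u−y) = ln(F/S)/T
ln(2280/2270) = 0.004396; /T ⇒ 0.006124
y = r + u − ln(F/S)/T = 0.0458 + 0.0054 − 0.006124 = 0.045076
y = 4.51%

4.51%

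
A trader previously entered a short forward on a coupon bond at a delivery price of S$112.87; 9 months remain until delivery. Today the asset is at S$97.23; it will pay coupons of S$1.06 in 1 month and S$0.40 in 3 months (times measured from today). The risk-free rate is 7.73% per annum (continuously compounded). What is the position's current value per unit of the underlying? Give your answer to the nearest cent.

PV(remaining coupons) I = 1.06·e^(−0.0773·1/12) + 0.40·e^(−0.0773·3/12) = 1.4455
Current forward F = (S − I)·e^(rT) = (97.23 − 1.4455)·e^(0.0773·9/12) = 95.7845 × 1.059689 = 101.5018
Value (long) = (F − K)·e^(−rT) = (101.5018 − 112.87) × 0.943674 = -10.7279
Short position value = −(long value) = S$10.73

S$10.73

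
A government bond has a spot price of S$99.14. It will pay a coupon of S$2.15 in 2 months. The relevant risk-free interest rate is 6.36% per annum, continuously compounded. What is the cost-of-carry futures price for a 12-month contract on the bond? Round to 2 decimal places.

PV(coupons) I = 2.15·e^(−0.0636·2/12)
I = 2.1273
F = (S − I)·e^(rT) = (99.14 − 2.1273) · e^(0.0636·12/12)
= 97.0127 · e^0.063600 = 97.0127 × 1.065666 = S$103.38

S$103.38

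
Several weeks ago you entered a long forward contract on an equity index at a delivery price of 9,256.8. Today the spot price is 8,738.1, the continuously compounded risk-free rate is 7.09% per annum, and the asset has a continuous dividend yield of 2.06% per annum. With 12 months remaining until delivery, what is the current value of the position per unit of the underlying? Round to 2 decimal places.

-63.28

Current fair forward for the remaining 12 months: F = S·e^((r − q)·T), (r − q) = 0.0709 − 0.0206 = 0.0503
F = 8738.1 · e^(0.0503 × 12/12) = 8738.1 × 1.05158653 = 9188.8683
Value of long forward = (F − K)·e^(−rT) = (9188.8683 − 9256.8) · e^(−0.0709·12/12)
= -67.9317 × 0.93155504 = -63.28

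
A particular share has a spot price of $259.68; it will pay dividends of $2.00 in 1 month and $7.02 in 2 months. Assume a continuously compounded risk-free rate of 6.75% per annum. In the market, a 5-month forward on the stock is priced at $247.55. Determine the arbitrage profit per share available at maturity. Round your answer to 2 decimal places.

PV(dividends) I = 2.00·e^(−0.0675·1/12) + 7.02·e^(−0.0675·2/12) = 8.9302
Fair forward F* = (S − I)·e^(rT) = (259.68 − 8.9302)·e^0.028125 = 250.7498 × 1.028524 = 257.9022
Market $247.55 < fair 257.9022: forward underpriced → reverse cash-and-carry (short the stock, invest proceeds at r, pay the dividends, go long the forward).
Profit at T = |F_mkt − F*| = |247.55 − 257.9022| = $10.35 per share

$10.35 per share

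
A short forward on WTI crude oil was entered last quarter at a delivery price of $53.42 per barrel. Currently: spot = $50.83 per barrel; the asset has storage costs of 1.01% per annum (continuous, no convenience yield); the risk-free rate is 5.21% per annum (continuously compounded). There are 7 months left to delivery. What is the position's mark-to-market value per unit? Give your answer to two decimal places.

Current fair forward for the remaining 7 months: F = S·e^((r + u)·T), (r + u) = 0.0521 + 0.0101 = 0.0622
F = 50.83 · e^(0.0622 × 7/12) = 50.83 × 1.036950 = 52.7082
Value of long forward = (F − K)·e^(−rT) = (52.7082 − 53.42) · e^(−0.0521·7/12)
= -0.7118 × 0.970066 = -0.69
Short position value = −(long value) = $0.69

$0.69 per barrel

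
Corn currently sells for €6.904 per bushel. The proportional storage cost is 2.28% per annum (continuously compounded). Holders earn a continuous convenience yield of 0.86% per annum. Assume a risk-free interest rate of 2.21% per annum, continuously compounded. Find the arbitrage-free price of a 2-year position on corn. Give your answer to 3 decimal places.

€7.424 per bushel

Net carry = r + u − y = 0.0221 + 0.0228 − 0.0086 = 0.0363
F = S·e^((r+u−y)T) = 6.904 · e^(0.0363 × 2) = 6.904 · e^0.072600
= 6.904 × 1.075300 = €7.424 per bushel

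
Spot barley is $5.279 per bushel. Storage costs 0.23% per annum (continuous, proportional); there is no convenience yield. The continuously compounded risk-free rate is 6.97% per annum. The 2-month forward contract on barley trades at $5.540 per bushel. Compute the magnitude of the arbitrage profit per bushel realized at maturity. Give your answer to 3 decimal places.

Fair forward: F* = S·e^(carry·T), with carry = (r + u) = 0.0697 + 0.0023 = 0.0720
F* = 5.279 · e^(0.0720 × 2/12) = 5.279 · e^0.012000 = 5.279 × 1.012072 = $5.3427
Market $5.540 > fair $5.3427: forward overpriced → cash-and-carry (buy spot, short the forward).
At maturity, profit = |F_mkt − F*| = |5.540 − 5.3427| = $0.197 per bushel

$0.197 per bushel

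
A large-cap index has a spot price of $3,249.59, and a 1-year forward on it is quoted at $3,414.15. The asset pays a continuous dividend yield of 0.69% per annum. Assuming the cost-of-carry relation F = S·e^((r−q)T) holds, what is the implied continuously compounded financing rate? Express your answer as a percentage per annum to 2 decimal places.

From F = S·e^((r−q)T): (r − q) = ln(F/S)/T
ln(3414.15/3249.59) = ln(1.050640) = 0.049400
(r − q) = 0.049400 / (1) = 0.049400
r = ln(F/S)/T + q = 0.049400 + 0.0069 = 0.056300
r = 5.63%

5.63%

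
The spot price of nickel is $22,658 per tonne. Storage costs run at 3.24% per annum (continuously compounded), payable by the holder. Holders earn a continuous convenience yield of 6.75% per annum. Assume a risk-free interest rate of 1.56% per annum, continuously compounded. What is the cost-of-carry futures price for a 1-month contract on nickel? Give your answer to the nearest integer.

$22,621 per tonne

Net carry = r + u − y = 0.0156 + 0.0324 − 0.0675 = -0.0195
F = S·e^((r+u−y)T) = 22658 · e^(-0.0195 × 1/12) = 22658 · e^-0.001625
= 22658 × 0.998376 = $22,621 per tonne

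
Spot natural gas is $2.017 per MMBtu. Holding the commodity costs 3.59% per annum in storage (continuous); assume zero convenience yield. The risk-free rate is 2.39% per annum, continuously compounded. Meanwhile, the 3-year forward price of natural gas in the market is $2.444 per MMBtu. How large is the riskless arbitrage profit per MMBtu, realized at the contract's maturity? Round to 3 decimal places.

$0.031 per MMBtu

Fair forward: F* = S·e^(carry·T), with carry = (r + u) = 0.0239 + 0.0359 = 0.0598
F* = 2.017 · e^(0.0598 × 3) = 2.017 · e^0.179400 = 2.017 × 1.196499 = $2.4133
Market $2.444 > fair $2.4133: forward overpriced → cash-and-carry (buy spot, short the forward).
At maturity, profit = |F_mkt − F*| = |2.444 − 2.4133| = $0.031 per MMBtu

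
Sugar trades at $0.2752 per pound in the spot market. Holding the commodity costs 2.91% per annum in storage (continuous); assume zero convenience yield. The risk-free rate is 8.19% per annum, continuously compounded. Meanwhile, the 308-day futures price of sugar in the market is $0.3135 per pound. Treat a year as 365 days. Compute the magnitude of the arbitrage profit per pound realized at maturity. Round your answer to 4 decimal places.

$0.0113 per pound

Fair futures: F* = S·e^(carry·T), with carry = (r + u) = 0.0819 + 0.0291 = 0.1110
F* = 0.2752 · e^(0.1110 × 308/365) = 0.2752 · e^0.093666 = 0.2752 × 1.098193 = $0.3022
Market $0.3135 > fair $0.3022: forward overpriced → cash-and-carry (buy spot, short the forward).
At maturity, profit = |F_mkt − F*| = |0.3135 − 0.3022| = $0.0113 per pound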